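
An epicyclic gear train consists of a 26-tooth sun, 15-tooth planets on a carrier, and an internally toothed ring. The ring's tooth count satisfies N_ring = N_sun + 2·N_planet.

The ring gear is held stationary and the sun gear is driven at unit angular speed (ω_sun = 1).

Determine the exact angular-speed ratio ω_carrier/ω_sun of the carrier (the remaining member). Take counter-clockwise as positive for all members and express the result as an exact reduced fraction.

N_ring = 26 + 2·15 = 56
26(ω_s−ω_c) = −56(ω_r−ω_c),  ω_r=0, ω_s=1
26(1−ω_c) = −56(0−ω_c)  ⇒  82ω_c = 26  ⇒  ω_c = 13/41
ω_c/ω_s = 13/41

13/41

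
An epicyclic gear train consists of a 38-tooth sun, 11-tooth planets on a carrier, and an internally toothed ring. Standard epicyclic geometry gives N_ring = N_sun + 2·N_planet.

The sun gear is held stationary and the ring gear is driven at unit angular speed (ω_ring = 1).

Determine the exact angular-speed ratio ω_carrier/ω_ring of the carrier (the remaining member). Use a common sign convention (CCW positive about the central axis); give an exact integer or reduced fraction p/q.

N_ring = 38 + 2·11 = 60
38(ω_s−ω_c) = −60(ω_r−ω_c),  ω_s=0, ω_r=1
38(0−ω_c) = −60(1−ω_c)  ⇒  98ω_c = 60  ⇒  ω_c = 30/49
ω_c/ω_r = 30/49

30/49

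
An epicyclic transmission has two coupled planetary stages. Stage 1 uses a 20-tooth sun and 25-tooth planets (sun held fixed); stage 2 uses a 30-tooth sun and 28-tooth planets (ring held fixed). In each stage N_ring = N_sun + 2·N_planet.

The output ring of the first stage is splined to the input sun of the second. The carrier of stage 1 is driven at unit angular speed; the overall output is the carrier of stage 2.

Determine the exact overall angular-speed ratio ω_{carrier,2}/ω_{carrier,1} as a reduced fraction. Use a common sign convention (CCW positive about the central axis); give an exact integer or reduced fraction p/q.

Stage 1: N_ring = 20 + 2·25 = 70
Stage 1: 20(ω_s−ω_c) = −70(ω_r−ω_c),  ω_s=0, ω_c=1
Stage 1: ω_r = 1 − (20/70)(0−1) = 9/7
  ⇒ ω_r¹/ω_c¹ = 9/7
Stage 2: N_ring = 30 + 2·28 = 86
Stage 2: 30(ω_s−ω_c) = −86(ω_r−ω_c),  ω_r=0, ω_s=1
Stage 2: 30(1−ω_c) = −86(0−ω_c)  ⇒  116ω_c = 30  ⇒  ω_c = 15/58
  ⇒ ω_c²/ω_s² = 15/58
Coupling ω_s² = ω_r¹ ⇒ overall = 9/7 × 15/58 = 135/406

135/406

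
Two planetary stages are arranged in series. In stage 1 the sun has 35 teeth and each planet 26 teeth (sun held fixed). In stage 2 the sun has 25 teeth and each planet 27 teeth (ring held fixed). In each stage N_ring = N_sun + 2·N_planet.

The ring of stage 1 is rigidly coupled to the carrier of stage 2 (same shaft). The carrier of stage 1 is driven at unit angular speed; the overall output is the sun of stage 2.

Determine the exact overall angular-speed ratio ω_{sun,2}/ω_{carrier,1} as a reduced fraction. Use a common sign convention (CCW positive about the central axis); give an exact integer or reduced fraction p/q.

12688/2175

Stage 1: N_ring = 35 + 2·26 = 87
Stage 1: 35(ω_s−ω_c) = −87(ω_r−ω_c),  ω_s=0, ω_c=1
Stage 1: ω_r = 1 − (35/87)(0−1) = 122/87
  ⇒ ω_r¹/ω_c¹ = 122/87
Stage 2: N_ring = 25 + 2·27 = 79
Stage 2: 25(ω_s−ω_c) = −79(ω_r−ω_c),  ω_r=0, ω_c=1
Stage 2: ω_s = 1 − (79/25)(0−1) = 104/25
  ⇒ ω_s²/ω_c² = 104/25
Coupling ω_c² = ω_r¹ ⇒ overall = 122/87 × 104/25 = 12688/2175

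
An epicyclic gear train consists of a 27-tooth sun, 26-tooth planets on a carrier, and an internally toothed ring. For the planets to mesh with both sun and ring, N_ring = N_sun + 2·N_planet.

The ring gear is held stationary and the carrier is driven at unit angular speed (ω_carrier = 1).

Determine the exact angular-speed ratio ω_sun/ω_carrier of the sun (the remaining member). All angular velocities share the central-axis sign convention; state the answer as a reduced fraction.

106/27

N_ring = 27 + 2·26 = 79
27(ω_s−ω_c) = −79(ω_r−ω_c),  ω_r=0, ω_c=1
ω_s = 1 − (79/27)(0−1) = 106/27
ω_s/ω_c = 106/27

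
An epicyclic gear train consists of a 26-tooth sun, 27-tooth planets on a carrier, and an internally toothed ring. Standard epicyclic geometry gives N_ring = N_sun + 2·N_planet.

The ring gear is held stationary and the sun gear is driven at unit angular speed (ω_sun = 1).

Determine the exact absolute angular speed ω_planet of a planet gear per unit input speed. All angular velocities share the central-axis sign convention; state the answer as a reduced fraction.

N_ring = 26 + 2·27 = 80
26(ω_s−ω_c) = −80(ω_r−ω_c),  ω_r=0, ω_s=1
26(1−ω_c) = −80(0−ω_c)  ⇒  106ω_c = 26  ⇒  ω_c = 13/53
sun–planet: 26·(1−13/53) = −27·(ω_p−ω_c)  ⇒  ω_p−ω_c = −(26/27)·(40/53) = -1040/1431
ω_p = 13/53 − 1040/1431 = -13/27

-13/27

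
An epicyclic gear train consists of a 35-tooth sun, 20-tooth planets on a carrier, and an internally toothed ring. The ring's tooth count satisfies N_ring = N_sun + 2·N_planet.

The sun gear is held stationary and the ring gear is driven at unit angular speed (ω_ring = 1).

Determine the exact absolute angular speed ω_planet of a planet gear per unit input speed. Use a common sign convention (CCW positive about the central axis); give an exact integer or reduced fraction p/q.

N_ring = 35 + 2·20 = 75
35(ω_s−ω_c) = −75(ω_r−ω_c),  ω_s=0, ω_r=1
35(0−ω_c) = −75(1−ω_c)  ⇒  110ω_c = 75  ⇒  ω_c = 15/22
sun–planet: 35·(0−15/22) = −20·(ω_p−ω_c)  ⇒  ω_p−ω_c = −(35/20)·(-15/22) = 105/88
ω_p = 15/22 + 105/88 = 15/8

15/8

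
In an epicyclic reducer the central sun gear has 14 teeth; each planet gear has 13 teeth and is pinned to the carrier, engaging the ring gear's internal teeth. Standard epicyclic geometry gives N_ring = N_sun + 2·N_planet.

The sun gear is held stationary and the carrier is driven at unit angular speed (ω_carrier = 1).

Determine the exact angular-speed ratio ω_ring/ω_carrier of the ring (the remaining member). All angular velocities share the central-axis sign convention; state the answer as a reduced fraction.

N_ring = 14 + 2·13 = 40
14(ω_s−ω_c) = −40(ω_r−ω_c),  ω_s=0, ω_c=1
ω_r = 1 − (14/40)(0−1) = 27/20
ω_r/ω_c = 27/20

27/20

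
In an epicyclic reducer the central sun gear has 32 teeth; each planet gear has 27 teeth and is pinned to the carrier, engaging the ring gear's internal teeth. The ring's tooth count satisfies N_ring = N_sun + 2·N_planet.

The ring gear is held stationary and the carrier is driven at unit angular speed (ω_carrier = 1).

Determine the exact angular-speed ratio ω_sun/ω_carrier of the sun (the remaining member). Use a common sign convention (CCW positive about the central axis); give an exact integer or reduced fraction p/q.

59/16

N_ring = 32 + 2·27 = 86
32(ω_s−ω_c) = −86(ω_r−ω_c),  ω_r=0, ω_c=1
ω_s = 1 − (86/32)(0−1) = 59/16
ω_s/ω_c = 59/16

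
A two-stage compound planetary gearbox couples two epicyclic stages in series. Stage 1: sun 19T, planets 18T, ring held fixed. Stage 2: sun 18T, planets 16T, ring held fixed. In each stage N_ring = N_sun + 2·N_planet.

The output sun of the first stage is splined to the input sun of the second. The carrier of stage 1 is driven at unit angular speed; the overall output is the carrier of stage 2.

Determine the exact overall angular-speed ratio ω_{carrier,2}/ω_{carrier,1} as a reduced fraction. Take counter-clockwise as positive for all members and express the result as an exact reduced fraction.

Stage 1: N_ring = 19 + 2·18 = 55
Stage 1: 19(ω_s−ω_c) = −55(ω_r−ω_c),  ω_r=0, ω_c=1
Stage 1: ω_s = 1 − (55/19)(0−1) = 74/19
  ⇒ ω_s¹/ω_c¹ = 74/19
Stage 2: N_ring = 18 + 2·16 = 50
Stage 2: 18(ω_s−ω_c) = −50(ω_r−ω_c),  ω_r=0, ω_s=1
Stage 2: 18(1−ω_c) = −50(0−ω_c)  ⇒  68ω_c = 18  ⇒  ω_c = 9/34
  ⇒ ω_c²/ω_s² = 9/34
Coupling ω_s² = ω_s¹ ⇒ overall = 74/19 × 9/34 = 333/323

333/323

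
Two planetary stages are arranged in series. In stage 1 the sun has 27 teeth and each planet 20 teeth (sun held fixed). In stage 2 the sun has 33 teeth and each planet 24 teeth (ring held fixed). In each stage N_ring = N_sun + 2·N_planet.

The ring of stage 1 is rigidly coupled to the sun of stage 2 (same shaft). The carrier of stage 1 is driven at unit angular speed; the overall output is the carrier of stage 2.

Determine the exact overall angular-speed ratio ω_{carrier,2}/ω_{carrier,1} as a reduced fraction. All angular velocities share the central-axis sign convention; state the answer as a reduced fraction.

517/1273

Stage 1: N_ring = 27 + 2·20 = 67
Stage 1: 27(ω_s−ω_c) = −67(ω_r−ω_c),  ω_s=0, ω_c=1
Stage 1: ω_r = 1 − (27/67)(0−1) = 94/67
  ⇒ ω_r¹/ω_c¹ = 94/67
Stage 2: N_ring = 33 + 2·24 = 81
Stage 2: 33(ω_s−ω_c) = −81(ω_r−ω_c),  ω_r=0, ω_s=1
Stage 2: 33(1−ω_c) = −81(0−ω_c)  ⇒  114ω_c = 33  ⇒  ω_c = 11/38
  ⇒ ω_c²/ω_s² = 11/38
Coupling ω_s² = ω_r¹ ⇒ overall = 94/67 × 11/38 = 517/1273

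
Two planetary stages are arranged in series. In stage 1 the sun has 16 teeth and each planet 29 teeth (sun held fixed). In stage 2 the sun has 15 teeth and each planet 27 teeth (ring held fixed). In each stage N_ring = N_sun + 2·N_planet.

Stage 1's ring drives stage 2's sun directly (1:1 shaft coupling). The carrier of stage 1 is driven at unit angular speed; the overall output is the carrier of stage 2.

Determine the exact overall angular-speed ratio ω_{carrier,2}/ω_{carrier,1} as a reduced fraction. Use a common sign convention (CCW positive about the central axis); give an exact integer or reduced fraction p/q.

Stage 1: N_ring = 16 + 2·29 = 74
Stage 1: 16(ω_s−ω_c) = −74(ω_r−ω_c),  ω_s=0, ω_c=1
Stage 1: ω_r = 1 − (16/74)(0−1) = 45/37
  ⇒ ω_r¹/ω_c¹ = 45/37
Stage 2: N_ring = 15 + 2·27 = 69
Stage 2: 15(ω_s−ω_c) = −69(ω_r−ω_c),  ω_r=0, ω_s=1
Stage 2: 15(1−ω_c) = −69(0−ω_c)  ⇒  84ω_c = 15  ⇒  ω_c = 5/28
  ⇒ ω_c²/ω_s² = 5/28
Coupling ω_s² = ω_r¹ ⇒ overall = 45/37 × 5/28 = 225/1036

225/1036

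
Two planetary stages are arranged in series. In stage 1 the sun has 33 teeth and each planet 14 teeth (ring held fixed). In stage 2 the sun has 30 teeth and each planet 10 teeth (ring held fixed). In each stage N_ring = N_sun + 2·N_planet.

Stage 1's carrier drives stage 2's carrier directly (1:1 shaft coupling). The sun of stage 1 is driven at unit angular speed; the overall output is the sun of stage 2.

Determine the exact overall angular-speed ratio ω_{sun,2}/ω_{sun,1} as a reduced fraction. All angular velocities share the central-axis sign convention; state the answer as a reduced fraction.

44/47

Stage 1: N_ring = 33 + 2·14 = 61
Stage 1: 33(ω_s−ω_c) = −61(ω_r−ω_c),  ω_r=0, ω_s=1
Stage 1: 33(1−ω_c) = −61(0−ω_c)  ⇒  94ω_c = 33  ⇒  ω_c = 33/94
  ⇒ ω_c¹/ω_s¹ = 33/94
Stage 2: N_ring = 30 + 2·10 = 50
Stage 2: 30(ω_s−ω_c) = −50(ω_r−ω_c),  ω_r=0, ω_c=1
Stage 2: ω_s = 1 − (50/30)(0−1) = 8/3
  ⇒ ω_s²/ω_c² = 8/3
Coupling ω_c² = ω_c¹ ⇒ overall = 33/94 × 8/3 = 44/47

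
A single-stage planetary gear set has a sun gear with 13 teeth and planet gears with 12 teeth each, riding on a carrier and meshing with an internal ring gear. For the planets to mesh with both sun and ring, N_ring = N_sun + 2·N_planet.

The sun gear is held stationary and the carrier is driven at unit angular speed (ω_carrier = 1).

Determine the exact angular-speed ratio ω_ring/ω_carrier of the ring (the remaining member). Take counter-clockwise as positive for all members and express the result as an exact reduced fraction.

N_ring = 13 + 2·12 = 37
13(ω_s−ω_c) = −37(ω_r−ω_c),  ω_s=0, ω_c=1
ω_r = 1 − (13/37)(0−1) = 50/37
ω_r/ω_c = 50/37

50/37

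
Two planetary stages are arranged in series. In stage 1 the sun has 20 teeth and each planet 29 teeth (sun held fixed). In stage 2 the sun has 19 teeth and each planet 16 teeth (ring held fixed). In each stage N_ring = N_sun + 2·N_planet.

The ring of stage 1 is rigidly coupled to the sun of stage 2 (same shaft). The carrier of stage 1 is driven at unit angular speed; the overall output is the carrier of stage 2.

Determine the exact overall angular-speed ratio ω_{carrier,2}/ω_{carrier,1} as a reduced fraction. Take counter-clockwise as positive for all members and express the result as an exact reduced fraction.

Stage 1: N_ring = 20 + 2·29 = 78
Stage 1: 20(ω_s−ω_c) = −78(ω_r−ω_c),  ω_s=0, ω_c=1
Stage 1: ω_r = 1 − (20/78)(0−1) = 49/39
  ⇒ ω_r¹/ω_c¹ = 49/39
Stage 2: N_ring = 19 + 2·16 = 51
Stage 2: 19(ω_s−ω_c) = −51(ω_r−ω_c),  ω_r=0, ω_s=1
Stage 2: 19(1−ω_c) = −51(0−ω_c)  ⇒  70ω_c = 19  ⇒  ω_c = 19/70
  ⇒ ω_c²/ω_s² = 19/70
Coupling ω_s² = ω_r¹ ⇒ overall = 49/39 × 19/70 = 133/390

133/390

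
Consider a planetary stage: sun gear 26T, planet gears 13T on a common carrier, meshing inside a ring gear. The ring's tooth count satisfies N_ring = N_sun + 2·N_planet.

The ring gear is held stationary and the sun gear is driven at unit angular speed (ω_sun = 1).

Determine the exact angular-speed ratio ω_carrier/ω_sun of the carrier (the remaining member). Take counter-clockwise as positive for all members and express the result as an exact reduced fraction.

1/3

N_ring = 26 + 2·13 = 52
26(ω_s−ω_c) = −52(ω_r−ω_c),  ω_r=0, ω_s=1
26(1−ω_c) = −52(0−ω_c)  ⇒  78ω_c = 26  ⇒  ω_c = 1/3
ω_c/ω_s = 1/3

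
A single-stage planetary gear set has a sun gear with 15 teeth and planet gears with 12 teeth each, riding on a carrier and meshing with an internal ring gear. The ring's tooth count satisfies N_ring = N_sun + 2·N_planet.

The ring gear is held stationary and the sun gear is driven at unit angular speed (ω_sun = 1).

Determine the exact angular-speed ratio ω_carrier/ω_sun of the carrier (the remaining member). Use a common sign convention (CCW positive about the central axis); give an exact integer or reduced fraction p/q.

N_ring = 15 + 2·12 = 39
15(ω_s−ω_c) = −39(ω_r−ω_c),  ω_r=0, ω_s=1
15(1−ω_c) = −39(0−ω_c)  ⇒  54ω_c = 15  ⇒  ω_c = 5/18
ω_c/ω_s = 5/18

5/18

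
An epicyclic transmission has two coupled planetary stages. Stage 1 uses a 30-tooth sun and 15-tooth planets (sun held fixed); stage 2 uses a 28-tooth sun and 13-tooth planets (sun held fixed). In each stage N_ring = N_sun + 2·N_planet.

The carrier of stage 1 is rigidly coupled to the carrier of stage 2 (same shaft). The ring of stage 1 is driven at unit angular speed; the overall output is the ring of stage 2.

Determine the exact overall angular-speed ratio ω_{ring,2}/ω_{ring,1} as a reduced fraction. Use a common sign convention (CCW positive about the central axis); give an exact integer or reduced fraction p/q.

82/81

Stage 1: N_ring = 30 + 2·15 = 60
Stage 1: 30(ω_s−ω_c) = −60(ω_r−ω_c),  ω_s=0, ω_r=1
Stage 1: 30(0−ω_c) = −60(1−ω_c)  ⇒  90ω_c = 60  ⇒  ω_c = 2/3
  ⇒ ω_c¹/ω_r¹ = 2/3
Stage 2: N_ring = 28 + 2·13 = 54
Stage 2: 28(ω_s−ω_c) = −54(ω_r−ω_c),  ω_s=0, ω_c=1
Stage 2: ω_r = 1 − (28/54)(0−1) = 41/27
  ⇒ ω_r²/ω_c² = 41/27
Coupling ω_c² = ω_c¹ ⇒ overall = 2/3 × 41/27 = 82/81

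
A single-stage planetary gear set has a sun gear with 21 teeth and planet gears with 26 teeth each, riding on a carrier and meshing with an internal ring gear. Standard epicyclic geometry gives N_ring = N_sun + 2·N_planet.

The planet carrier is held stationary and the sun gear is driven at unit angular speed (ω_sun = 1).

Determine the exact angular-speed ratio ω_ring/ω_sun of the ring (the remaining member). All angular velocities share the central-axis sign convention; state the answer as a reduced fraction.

N_ring = 21 + 2·26 = 73
21(ω_s−ω_c) = −73(ω_r−ω_c),  ω_c=0, ω_s=1
ω_r = 0 − (21/73)(1−0) = -21/73
ω_r/ω_s = -21/73

-21/73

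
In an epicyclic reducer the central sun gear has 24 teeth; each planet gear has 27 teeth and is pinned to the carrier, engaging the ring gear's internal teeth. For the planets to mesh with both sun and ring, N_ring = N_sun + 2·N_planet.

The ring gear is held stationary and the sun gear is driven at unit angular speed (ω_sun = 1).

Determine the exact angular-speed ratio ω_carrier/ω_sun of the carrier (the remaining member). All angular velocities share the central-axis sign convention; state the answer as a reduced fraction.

N_ring = 24 + 2·27 = 78
24(ω_s−ω_c) = −78(ω_r−ω_c),  ω_r=0, ω_s=1
24(1−ω_c) = −78(0−ω_c)  ⇒  102ω_c = 24  ⇒  ω_c = 4/17
ω_c/ω_s = 4/17

4/17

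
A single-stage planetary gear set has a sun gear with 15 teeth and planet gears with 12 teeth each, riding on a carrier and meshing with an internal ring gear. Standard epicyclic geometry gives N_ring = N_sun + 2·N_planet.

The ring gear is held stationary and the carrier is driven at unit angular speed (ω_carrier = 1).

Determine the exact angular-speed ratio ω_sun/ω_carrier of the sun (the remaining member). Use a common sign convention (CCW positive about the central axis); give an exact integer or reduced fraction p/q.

18/5

N_ring = 15 + 2·12 = 39
15(ω_s−ω_c) = −39(ω_r−ω_c),  ω_r=0, ω_c=1
ω_s = 1 − (39/15)(0−1) = 18/5
ω_s/ω_c = 18/5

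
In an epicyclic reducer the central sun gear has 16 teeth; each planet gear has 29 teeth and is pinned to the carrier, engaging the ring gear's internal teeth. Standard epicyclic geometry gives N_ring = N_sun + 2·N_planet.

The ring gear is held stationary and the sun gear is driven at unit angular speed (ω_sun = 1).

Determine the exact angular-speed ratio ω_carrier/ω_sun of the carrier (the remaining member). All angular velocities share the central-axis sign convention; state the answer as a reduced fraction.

N_ring = 16 + 2·29 = 74
16(ω_s−ω_c) = −74(ω_r−ω_c),  ω_r=0, ω_s=1
16(1−ω_c) = −74(0−ω_c)  ⇒  90ω_c = 16  ⇒  ω_c = 8/45
ω_c/ω_s = 8/45

8/45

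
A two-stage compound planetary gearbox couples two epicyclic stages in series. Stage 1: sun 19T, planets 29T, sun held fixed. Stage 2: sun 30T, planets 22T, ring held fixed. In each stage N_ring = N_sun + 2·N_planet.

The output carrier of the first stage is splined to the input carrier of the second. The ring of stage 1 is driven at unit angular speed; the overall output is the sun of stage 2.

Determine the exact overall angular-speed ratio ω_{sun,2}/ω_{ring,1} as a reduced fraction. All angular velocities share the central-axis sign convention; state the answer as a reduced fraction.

1001/360

Stage 1: N_ring = 19 + 2·29 = 77
Stage 1: 19(ω_s−ω_c) = −77(ω_r−ω_c),  ω_s=0, ω_r=1
Stage 1: 19(0−ω_c) = −77(1−ω_c)  ⇒  96ω_c = 77  ⇒  ω_c = 77/96
  ⇒ ω_c¹/ω_r¹ = 77/96
Stage 2: N_ring = 30 + 2·22 = 74
Stage 2: 30(ω_s−ω_c) = −74(ω_r−ω_c),  ω_r=0, ω_c=1
Stage 2: ω_s = 1 − (74/30)(0−1) = 52/15
  ⇒ ω_s²/ω_c² = 52/15
Coupling ω_c² = ω_c¹ ⇒ overall = 77/96 × 52/15 = 1001/360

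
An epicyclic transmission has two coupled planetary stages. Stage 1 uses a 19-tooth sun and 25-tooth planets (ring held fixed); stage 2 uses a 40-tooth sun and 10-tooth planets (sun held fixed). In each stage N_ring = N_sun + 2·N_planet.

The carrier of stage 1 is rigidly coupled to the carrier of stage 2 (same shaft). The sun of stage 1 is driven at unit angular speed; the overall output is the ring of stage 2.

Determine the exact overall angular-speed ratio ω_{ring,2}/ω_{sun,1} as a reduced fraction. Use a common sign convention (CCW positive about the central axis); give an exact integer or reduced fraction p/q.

95/264

Stage 1: N_ring = 19 + 2·25 = 69
Stage 1: 19(ω_s−ω_c) = −69(ω_r−ω_c),  ω_r=0, ω_s=1
Stage 1: 19(1−ω_c) = −69(0−ω_c)  ⇒  88ω_c = 19  ⇒  ω_c = 19/88
  ⇒ ω_c¹/ω_s¹ = 19/88
Stage 2: N_ring = 40 + 2·10 = 60
Stage 2: 40(ω_s−ω_c) = −60(ω_r−ω_c),  ω_s=0, ω_c=1
Stage 2: ω_r = 1 − (40/60)(0−1) = 5/3
  ⇒ ω_r²/ω_c² = 5/3
Coupling ω_c² = ω_c¹ ⇒ overall = 19/88 × 5/3 = 95/264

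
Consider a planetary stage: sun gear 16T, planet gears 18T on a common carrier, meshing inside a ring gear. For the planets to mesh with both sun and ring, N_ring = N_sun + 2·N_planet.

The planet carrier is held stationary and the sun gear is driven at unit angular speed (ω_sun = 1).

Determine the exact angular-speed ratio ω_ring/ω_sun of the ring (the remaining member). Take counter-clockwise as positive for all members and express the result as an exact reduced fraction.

-4/13

N_ring = 16 + 2·18 = 52
16(ω_s−ω_c) = −52(ω_r−ω_c),  ω_c=0, ω_s=1
ω_r = 0 − (16/52)(1−0) = -4/13
ω_r/ω_s = -4/13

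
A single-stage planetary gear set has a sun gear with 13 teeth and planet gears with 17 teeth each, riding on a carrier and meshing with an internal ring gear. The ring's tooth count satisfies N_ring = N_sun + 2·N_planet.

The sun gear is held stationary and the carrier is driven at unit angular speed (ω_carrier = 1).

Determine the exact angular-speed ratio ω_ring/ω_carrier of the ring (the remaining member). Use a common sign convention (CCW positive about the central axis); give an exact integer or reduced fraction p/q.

N_ring = 13 + 2·17 = 47
13(ω_s−ω_c) = −47(ω_r−ω_c),  ω_s=0, ω_c=1
ω_r = 1 − (13/47)(0−1) = 60/47
ω_r/ω_c = 60/47

60/47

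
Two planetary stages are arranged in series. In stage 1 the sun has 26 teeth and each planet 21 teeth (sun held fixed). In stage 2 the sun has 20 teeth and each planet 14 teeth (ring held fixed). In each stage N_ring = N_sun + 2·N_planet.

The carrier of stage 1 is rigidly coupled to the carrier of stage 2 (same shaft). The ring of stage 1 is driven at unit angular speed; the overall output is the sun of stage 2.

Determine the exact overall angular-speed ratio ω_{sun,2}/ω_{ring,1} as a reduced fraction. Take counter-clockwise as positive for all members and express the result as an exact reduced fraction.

578/235

Stage 1: N_ring = 26 + 2·21 = 68
Stage 1: 26(ω_s−ω_c) = −68(ω_r−ω_c),  ω_s=0, ω_r=1
Stage 1: 26(0−ω_c) = −68(1−ω_c)  ⇒  94ω_c = 68  ⇒  ω_c = 34/47
  ⇒ ω_c¹/ω_r¹ = 34/47
Stage 2: N_ring = 20 + 2·14 = 48
Stage 2: 20(ω_s−ω_c) = −48(ω_r−ω_c),  ω_r=0, ω_c=1
Stage 2: ω_s = 1 − (48/20)(0−1) = 17/5
  ⇒ ω_s²/ω_c² = 17/5
Coupling ω_c² = ω_c¹ ⇒ overall = 34/47 × 17/5 = 578/235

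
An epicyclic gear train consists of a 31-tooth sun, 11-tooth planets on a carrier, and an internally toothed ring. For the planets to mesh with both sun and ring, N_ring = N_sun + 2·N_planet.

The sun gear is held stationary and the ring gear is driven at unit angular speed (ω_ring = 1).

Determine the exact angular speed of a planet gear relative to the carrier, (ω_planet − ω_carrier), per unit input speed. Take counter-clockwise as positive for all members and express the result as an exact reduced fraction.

1643/924

N_ring = 31 + 2·11 = 53
31(ω_s−ω_c) = −53(ω_r−ω_c),  ω_s=0, ω_r=1
31(0−ω_c) = −53(1−ω_c)  ⇒  84ω_c = 53  ⇒  ω_c = 53/84
sun–planet: 31·(0−53/84) = −11·(ω_p−ω_c)  ⇒  ω_p−ω_c = −(31/11)·(-53/84) = 1643/924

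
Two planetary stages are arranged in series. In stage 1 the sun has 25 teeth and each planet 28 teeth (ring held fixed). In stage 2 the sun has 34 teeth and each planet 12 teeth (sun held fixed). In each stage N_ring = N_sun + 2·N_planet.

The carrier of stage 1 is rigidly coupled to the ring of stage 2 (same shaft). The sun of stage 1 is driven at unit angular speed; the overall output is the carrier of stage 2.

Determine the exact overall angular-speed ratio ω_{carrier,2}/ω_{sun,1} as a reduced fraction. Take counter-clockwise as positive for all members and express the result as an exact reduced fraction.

725/4876

Stage 1: N_ring = 25 + 2·28 = 81
Stage 1: 25(ω_s−ω_c) = −81(ω_r−ω_c),  ω_r=0, ω_s=1
Stage 1: 25(1−ω_c) = −81(0−ω_c)  ⇒  106ω_c = 25  ⇒  ω_c = 25/106
  ⇒ ω_c¹/ω_s¹ = 25/106
Stage 2: N_ring = 34 + 2·12 = 58
Stage 2: 34(ω_s−ω_c) = −58(ω_r−ω_c),  ω_s=0, ω_r=1
Stage 2: 34(0−ω_c) = −58(1−ω_c)  ⇒  92ω_c = 58  ⇒  ω_c = 29/46
  ⇒ ω_c²/ω_r² = 29/46
Coupling ω_r² = ω_c¹ ⇒ overall = 25/106 × 29/46 = 725/4876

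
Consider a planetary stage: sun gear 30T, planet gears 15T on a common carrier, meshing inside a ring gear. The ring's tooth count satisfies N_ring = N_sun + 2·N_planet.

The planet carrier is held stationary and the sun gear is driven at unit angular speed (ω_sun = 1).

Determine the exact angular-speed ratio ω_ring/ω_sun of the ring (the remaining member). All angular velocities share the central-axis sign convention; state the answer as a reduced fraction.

N_ring = 30 + 2·15 = 60
30(ω_s−ω_c) = −60(ω_r−ω_c),  ω_c=0, ω_s=1
ω_r = 0 − (30/60)(1−0) = -1/2
ω_r/ω_s = -1/2

-1/2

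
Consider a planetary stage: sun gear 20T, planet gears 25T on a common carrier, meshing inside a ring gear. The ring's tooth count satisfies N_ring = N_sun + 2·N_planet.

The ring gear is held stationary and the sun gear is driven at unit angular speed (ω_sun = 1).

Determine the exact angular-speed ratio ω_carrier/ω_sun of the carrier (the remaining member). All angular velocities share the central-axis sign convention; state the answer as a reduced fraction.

2/9

N_ring = 20 + 2·25 = 70
20(ω_s−ω_c) = −70(ω_r−ω_c),  ω_r=0, ω_s=1
20(1−ω_c) = −70(0−ω_c)  ⇒  90ω_c = 20  ⇒  ω_c = 2/9
ω_c/ω_s = 2/9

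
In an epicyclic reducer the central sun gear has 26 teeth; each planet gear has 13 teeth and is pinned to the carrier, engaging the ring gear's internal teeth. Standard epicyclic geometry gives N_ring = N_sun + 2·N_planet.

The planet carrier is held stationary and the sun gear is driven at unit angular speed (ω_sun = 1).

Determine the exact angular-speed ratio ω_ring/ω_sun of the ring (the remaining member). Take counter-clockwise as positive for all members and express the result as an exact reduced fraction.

N_ring = 26 + 2·13 = 52
26(ω_s−ω_c) = −52(ω_r−ω_c),  ω_c=0, ω_s=1
ω_r = 0 − (26/52)(1−0) = -1/2
ω_r/ω_s = -1/2

-1/2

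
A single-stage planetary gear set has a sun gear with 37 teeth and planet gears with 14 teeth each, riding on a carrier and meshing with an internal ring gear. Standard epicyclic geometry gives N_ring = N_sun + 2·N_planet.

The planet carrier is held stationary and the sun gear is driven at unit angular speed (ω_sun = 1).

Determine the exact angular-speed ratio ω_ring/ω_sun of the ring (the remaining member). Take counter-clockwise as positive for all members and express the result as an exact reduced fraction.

-37/65

N_ring = 37 + 2·14 = 65
37(ω_s−ω_c) = −65(ω_r−ω_c),  ω_c=0, ω_s=1
ω_r = 0 − (37/65)(1−0) = -37/65
ω_r/ω_s = -37/65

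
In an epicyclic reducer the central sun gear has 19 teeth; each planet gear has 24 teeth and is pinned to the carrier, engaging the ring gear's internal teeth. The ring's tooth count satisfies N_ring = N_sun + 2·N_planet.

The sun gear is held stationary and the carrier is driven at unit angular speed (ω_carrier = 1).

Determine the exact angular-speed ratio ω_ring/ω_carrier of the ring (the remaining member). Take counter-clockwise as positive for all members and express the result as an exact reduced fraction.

N_ring = 19 + 2·24 = 67
19(ω_s−ω_c) = −67(ω_r−ω_c),  ω_s=0, ω_c=1
ω_r = 1 − (19/67)(0−1) = 86/67
ω_r/ω_c = 86/67

86/67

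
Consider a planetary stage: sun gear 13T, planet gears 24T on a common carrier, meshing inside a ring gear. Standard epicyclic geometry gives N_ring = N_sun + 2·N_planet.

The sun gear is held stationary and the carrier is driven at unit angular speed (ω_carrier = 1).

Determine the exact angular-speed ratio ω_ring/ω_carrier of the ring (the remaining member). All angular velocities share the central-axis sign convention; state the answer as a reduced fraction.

N_ring = 13 + 2·24 = 61
13(ω_s−ω_c) = −61(ω_r−ω_c),  ω_s=0, ω_c=1
ω_r = 1 − (13/61)(0−1) = 74/61
ω_r/ω_c = 74/61

74/61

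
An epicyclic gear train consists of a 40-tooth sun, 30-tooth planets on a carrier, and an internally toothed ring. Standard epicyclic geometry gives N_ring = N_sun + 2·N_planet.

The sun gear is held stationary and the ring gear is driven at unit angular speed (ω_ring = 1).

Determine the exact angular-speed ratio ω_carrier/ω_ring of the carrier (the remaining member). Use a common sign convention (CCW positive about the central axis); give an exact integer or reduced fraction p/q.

N_ring = 40 + 2·30 = 100
40(ω_s−ω_c) = −100(ω_r−ω_c),  ω_s=0, ω_r=1
40(0−ω_c) = −100(1−ω_c)  ⇒  140ω_c = 100  ⇒  ω_c = 5/7
ω_c/ω_r = 5/7

5/7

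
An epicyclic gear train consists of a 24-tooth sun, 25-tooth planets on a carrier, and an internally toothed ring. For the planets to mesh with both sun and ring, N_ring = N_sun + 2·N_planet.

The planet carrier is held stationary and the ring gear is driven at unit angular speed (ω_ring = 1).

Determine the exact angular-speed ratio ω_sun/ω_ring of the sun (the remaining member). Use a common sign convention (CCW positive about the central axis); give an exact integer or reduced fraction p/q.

-37/12

N_ring = 24 + 2·25 = 74
24(ω_s−ω_c) = −74(ω_r−ω_c),  ω_c=0, ω_r=1
ω_s = 0 − (74/24)(1−0) = -37/12
ω_s/ω_r = -37/12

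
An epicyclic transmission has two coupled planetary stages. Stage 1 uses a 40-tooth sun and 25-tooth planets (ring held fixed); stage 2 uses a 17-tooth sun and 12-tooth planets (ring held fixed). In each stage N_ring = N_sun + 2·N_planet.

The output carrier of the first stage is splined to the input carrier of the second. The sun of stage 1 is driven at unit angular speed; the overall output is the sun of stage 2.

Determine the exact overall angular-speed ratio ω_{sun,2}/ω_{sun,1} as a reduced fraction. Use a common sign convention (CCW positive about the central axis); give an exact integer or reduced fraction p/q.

232/221

Stage 1: N_ring = 40 + 2·25 = 90
Stage 1: 40(ω_s−ω_c) = −90(ω_r−ω_c),  ω_r=0, ω_s=1
Stage 1: 40(1−ω_c) = −90(0−ω_c)  ⇒  130ω_c = 40  ⇒  ω_c = 4/13
  ⇒ ω_c¹/ω_s¹ = 4/13
Stage 2: N_ring = 17 + 2·12 = 41
Stage 2: 17(ω_s−ω_c) = −41(ω_r−ω_c),  ω_r=0, ω_c=1
Stage 2: ω_s = 1 − (41/17)(0−1) = 58/17
  ⇒ ω_s²/ω_c² = 58/17
Coupling ω_c² = ω_c¹ ⇒ overall = 4/13 × 58/17 = 232/221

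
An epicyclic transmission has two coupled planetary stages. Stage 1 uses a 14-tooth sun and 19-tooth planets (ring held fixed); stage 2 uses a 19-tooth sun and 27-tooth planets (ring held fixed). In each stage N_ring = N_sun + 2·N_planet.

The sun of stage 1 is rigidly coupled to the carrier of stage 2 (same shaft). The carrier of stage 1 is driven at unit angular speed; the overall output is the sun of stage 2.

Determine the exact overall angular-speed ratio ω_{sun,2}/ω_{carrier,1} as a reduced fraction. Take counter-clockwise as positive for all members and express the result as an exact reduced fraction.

3036/133

Stage 1: N_ring = 14 + 2·19 = 52
Stage 1: 14(ω_s−ω_c) = −52(ω_r−ω_c),  ω_r=0, ω_c=1
Stage 1: ω_s = 1 − (52/14)(0−1) = 33/7
  ⇒ ω_s¹/ω_c¹ = 33/7
Stage 2: N_ring = 19 + 2·27 = 73
Stage 2: 19(ω_s−ω_c) = −73(ω_r−ω_c),  ω_r=0, ω_c=1
Stage 2: ω_s = 1 − (73/19)(0−1) = 92/19
  ⇒ ω_s²/ω_c² = 92/19
Coupling ω_c² = ω_s¹ ⇒ overall = 33/7 × 92/19 = 3036/133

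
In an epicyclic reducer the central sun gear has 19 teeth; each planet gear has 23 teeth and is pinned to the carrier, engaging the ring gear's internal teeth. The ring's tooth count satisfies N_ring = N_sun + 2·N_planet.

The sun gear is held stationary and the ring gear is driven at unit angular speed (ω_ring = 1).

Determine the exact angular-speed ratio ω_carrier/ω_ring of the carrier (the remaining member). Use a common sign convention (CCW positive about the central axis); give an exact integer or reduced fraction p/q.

N_ring = 19 + 2·23 = 65
19(ω_s−ω_c) = −65(ω_r−ω_c),  ω_s=0, ω_r=1
19(0−ω_c) = −65(1−ω_c)  ⇒  84ω_c = 65  ⇒  ω_c = 65/84
ω_c/ω_r = 65/84

65/84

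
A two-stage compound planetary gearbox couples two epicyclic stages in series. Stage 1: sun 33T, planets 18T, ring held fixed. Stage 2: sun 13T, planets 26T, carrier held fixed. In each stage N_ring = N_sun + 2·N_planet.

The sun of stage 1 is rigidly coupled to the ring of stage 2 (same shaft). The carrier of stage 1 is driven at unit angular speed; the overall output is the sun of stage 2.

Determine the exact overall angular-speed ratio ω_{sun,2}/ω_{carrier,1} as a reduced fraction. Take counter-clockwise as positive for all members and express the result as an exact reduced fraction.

-170/11

Stage 1: N_ring = 33 + 2·18 = 69
Stage 1: 33(ω_s−ω_c) = −69(ω_r−ω_c),  ω_r=0, ω_c=1
Stage 1: ω_s = 1 − (69/33)(0−1) = 34/11
  ⇒ ω_s¹/ω_c¹ = 34/11
Stage 2: N_ring = 13 + 2·26 = 65
Stage 2: 13(ω_s−ω_c) = −65(ω_r−ω_c),  ω_c=0, ω_r=1
Stage 2: ω_s = 0 − (65/13)(1−0) = -5
  ⇒ ω_s²/ω_r² = -5
Coupling ω_r² = ω_s¹ ⇒ overall = 34/11 × -5 = -170/11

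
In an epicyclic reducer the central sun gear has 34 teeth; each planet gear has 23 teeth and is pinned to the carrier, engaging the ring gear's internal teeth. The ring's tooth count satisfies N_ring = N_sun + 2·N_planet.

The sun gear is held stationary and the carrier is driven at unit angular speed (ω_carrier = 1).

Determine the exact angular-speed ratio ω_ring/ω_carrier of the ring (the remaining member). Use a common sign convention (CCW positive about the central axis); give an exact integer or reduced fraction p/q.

57/40

N_ring = 34 + 2·23 = 80
34(ω_s−ω_c) = −80(ω_r−ω_c),  ω_s=0, ω_c=1
ω_r = 1 − (34/80)(0−1) = 57/40
ω_r/ω_c = 57/40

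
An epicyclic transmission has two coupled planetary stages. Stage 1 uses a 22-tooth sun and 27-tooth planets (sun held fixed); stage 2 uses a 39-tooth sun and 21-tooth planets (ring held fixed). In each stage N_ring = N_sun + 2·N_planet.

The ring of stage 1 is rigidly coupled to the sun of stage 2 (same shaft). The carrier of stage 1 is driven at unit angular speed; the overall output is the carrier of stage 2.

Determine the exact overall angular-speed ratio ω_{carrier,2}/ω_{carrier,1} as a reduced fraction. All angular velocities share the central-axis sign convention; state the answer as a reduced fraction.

Stage 1: N_ring = 22 + 2·27 = 76
Stage 1: 22(ω_s−ω_c) = −76(ω_r−ω_c),  ω_s=0, ω_c=1
Stage 1: ω_r = 1 − (22/76)(0−1) = 49/38
  ⇒ ω_r¹/ω_c¹ = 49/38
Stage 2: N_ring = 39 + 2·21 = 81
Stage 2: 39(ω_s−ω_c) = −81(ω_r−ω_c),  ω_r=0, ω_s=1
Stage 2: 39(1−ω_c) = −81(0−ω_c)  ⇒  120ω_c = 39  ⇒  ω_c = 13/40
  ⇒ ω_c²/ω_s² = 13/40
Coupling ω_s² = ω_r¹ ⇒ overall = 49/38 × 13/40 = 637/1520

637/1520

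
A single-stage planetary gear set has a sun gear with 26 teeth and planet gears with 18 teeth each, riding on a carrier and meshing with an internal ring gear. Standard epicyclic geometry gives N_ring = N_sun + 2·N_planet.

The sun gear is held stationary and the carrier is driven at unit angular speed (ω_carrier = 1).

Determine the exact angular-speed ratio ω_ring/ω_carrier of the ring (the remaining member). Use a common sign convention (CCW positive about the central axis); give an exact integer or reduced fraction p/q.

N_ring = 26 + 2·18 = 62
26(ω_s−ω_c) = −62(ω_r−ω_c),  ω_s=0, ω_c=1
ω_r = 1 − (26/62)(0−1) = 44/31
ω_r/ω_c = 44/31

44/31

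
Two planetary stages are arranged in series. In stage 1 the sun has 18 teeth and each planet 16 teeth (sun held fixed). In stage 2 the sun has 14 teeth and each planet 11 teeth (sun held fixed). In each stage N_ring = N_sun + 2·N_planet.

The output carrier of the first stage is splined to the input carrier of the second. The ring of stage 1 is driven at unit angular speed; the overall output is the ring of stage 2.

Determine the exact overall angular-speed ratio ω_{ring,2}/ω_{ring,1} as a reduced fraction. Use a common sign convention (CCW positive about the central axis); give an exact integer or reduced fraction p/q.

Stage 1: N_ring = 18 + 2·16 = 50
Stage 1: 18(ω_s−ω_c) = −50(ω_r−ω_c),  ω_s=0, ω_r=1
Stage 1: 18(0−ω_c) = −50(1−ω_c)  ⇒  68ω_c = 50  ⇒  ω_c = 25/34
  ⇒ ω_c¹/ω_r¹ = 25/34
Stage 2: N_ring = 14 + 2·11 = 36
Stage 2: 14(ω_s−ω_c) = −36(ω_r−ω_c),  ω_s=0, ω_c=1
Stage 2: ω_r = 1 − (14/36)(0−1) = 25/18
  ⇒ ω_r²/ω_c² = 25/18
Coupling ω_c² = ω_c¹ ⇒ overall = 25/34 × 25/18 = 625/612

625/612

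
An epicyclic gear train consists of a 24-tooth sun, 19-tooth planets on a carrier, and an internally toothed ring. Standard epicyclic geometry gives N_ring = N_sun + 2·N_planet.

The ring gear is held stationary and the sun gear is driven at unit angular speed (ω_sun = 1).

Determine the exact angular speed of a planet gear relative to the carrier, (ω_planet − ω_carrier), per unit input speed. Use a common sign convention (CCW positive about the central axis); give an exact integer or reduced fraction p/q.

-744/817

N_ring = 24 + 2·19 = 62
24(ω_s−ω_c) = −62(ω_r−ω_c),  ω_r=0, ω_s=1
24(1−ω_c) = −62(0−ω_c)  ⇒  86ω_c = 24  ⇒  ω_c = 12/43
sun–planet: 24·(1−12/43) = −19·(ω_p−ω_c)  ⇒  ω_p−ω_c = −(24/19)·(31/43) = -744/817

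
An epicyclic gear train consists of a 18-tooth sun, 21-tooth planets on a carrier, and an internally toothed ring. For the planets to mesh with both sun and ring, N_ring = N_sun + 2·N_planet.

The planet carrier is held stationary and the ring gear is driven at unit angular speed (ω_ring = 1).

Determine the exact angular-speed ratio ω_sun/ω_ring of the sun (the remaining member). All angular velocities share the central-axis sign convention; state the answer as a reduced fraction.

-10/3

N_ring = 18 + 2·21 = 60
18(ω_s−ω_c) = −60(ω_r−ω_c),  ω_c=0, ω_r=1
ω_s = 0 − (60/18)(1−0) = -10/3
ω_s/ω_r = -10/3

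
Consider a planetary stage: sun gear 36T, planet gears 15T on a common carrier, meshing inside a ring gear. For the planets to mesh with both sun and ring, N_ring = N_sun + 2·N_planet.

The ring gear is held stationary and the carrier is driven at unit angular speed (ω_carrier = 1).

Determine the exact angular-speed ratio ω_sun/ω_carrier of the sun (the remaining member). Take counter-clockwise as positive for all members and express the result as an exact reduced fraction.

N_ring = 36 + 2·15 = 66
36(ω_s−ω_c) = −66(ω_r−ω_c),  ω_r=0, ω_c=1
ω_s = 1 − (66/36)(0−1) = 17/6
ω_s/ω_c = 17/6

17/6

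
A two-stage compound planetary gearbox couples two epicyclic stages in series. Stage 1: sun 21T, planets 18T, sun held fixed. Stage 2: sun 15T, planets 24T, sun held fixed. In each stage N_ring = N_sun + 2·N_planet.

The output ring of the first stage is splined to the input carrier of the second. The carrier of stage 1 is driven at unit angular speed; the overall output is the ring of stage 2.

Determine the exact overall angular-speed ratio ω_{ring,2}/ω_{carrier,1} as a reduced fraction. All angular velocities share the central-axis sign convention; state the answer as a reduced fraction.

676/399

Stage 1: N_ring = 21 + 2·18 = 57
Stage 1: 21(ω_s−ω_c) = −57(ω_r−ω_c),  ω_s=0, ω_c=1
Stage 1: ω_r = 1 − (21/57)(0−1) = 26/19
  ⇒ ω_r¹/ω_c¹ = 26/19
Stage 2: N_ring = 15 + 2·24 = 63
Stage 2: 15(ω_s−ω_c) = −63(ω_r−ω_c),  ω_s=0, ω_c=1
Stage 2: ω_r = 1 − (15/63)(0−1) = 26/21
  ⇒ ω_r²/ω_c² = 26/21
Coupling ω_c² = ω_r¹ ⇒ overall = 26/19 × 26/21 = 676/399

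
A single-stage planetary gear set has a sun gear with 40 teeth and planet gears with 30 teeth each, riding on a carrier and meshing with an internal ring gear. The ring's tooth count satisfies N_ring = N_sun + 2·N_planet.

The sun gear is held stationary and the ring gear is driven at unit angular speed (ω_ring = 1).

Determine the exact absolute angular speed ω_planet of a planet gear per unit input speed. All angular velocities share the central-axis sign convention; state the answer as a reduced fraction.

5/3

N_ring = 40 + 2·30 = 100
40(ω_s−ω_c) = −100(ω_r−ω_c),  ω_s=0, ω_r=1
40(0−ω_c) = −100(1−ω_c)  ⇒  140ω_c = 100  ⇒  ω_c = 5/7
sun–planet: 40·(0−5/7) = −30·(ω_p−ω_c)  ⇒  ω_p−ω_c = −(40/30)·(-5/7) = 20/21
ω_p = 5/7 + 20/21 = 5/3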